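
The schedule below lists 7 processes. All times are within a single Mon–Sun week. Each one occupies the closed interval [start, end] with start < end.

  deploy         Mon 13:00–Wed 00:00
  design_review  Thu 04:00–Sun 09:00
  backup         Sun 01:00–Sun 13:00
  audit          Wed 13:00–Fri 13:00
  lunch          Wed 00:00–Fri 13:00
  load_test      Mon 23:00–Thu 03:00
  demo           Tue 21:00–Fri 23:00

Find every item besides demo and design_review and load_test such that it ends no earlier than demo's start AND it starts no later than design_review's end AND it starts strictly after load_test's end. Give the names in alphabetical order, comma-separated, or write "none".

Conditions: its end is no earlier than demo's start (X.end >= Tue 21:00) AND its start is no later than design_review's end (X.start <= Sun 09:00) AND its start is strictly after load_test's end (X.start > Thu 03:00).
audit: end Fri 13:00 >= Tue 21:00? ✓; start Wed 13:00 <= Sun 09:00? ✓; start Wed 13:00 > Thu 03:00? ✗ → no.
backup: end Sun 13:00 >= Tue 21:00? ✓; start Sun 01:00 <= Sun 09:00? ✓; start Sun 01:00 > Thu 03:00? ✓ → yes.
deploy: end Wed 00:00 >= Tue 21:00? ✓; start Mon 13:00 <= Sun 09:00? ✓; start Mon 13:00 > Thu 03:00? ✗ → no.
lunch: end Fri 13:00 >= Tue 21:00? ✓; start Wed 00:00 <= Sun 09:00? ✓; start Wed 00:00 > Thu 03:00? ✗ → no.
Result: backup.

backup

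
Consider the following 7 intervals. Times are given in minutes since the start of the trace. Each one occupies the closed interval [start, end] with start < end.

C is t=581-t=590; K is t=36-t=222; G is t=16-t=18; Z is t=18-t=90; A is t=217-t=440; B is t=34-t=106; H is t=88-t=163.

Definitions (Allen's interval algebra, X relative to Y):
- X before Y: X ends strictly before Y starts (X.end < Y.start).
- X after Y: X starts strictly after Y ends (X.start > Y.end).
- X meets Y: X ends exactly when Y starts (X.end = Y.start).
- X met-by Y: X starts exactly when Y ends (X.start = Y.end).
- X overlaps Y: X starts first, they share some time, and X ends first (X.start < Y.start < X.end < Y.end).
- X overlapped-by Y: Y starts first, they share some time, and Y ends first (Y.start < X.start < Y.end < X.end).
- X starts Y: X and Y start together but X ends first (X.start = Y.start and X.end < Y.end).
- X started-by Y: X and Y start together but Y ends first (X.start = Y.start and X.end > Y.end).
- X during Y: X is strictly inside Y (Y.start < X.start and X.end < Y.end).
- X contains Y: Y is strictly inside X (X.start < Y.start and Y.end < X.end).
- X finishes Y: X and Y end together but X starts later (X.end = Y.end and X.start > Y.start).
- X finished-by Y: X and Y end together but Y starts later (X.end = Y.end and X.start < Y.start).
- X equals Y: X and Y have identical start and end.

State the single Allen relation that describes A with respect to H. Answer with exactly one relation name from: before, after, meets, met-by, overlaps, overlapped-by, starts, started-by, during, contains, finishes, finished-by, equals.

A = [t=217, t=440]; H = [t=88, t=163].
Compare endpoints: A.start > H.start, A.start > H.end, A.end > H.start, A.end > H.end.
That pattern is 'after'.

after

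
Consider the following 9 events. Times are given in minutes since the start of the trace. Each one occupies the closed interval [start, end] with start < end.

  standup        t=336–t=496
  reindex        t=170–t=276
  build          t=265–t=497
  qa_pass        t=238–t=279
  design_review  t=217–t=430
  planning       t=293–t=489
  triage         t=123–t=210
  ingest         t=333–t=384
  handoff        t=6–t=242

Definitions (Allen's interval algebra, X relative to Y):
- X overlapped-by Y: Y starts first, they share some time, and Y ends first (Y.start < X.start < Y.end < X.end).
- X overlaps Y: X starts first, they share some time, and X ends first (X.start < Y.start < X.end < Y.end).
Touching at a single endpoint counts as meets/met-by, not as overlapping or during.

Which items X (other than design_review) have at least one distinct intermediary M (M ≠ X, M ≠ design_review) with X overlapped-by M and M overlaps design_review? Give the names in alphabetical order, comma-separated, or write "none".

build, qa_pass, reindex

Target design_review = [t=217, t=430].
Intermediaries M with M overlaps design_review: handoff, reindex.
Via handoff — items with X overlapped-by handoff: qa_pass, reindex.
Via reindex — items with X overlapped-by reindex: build, qa_pass.
Union: build, qa_pass, reindex.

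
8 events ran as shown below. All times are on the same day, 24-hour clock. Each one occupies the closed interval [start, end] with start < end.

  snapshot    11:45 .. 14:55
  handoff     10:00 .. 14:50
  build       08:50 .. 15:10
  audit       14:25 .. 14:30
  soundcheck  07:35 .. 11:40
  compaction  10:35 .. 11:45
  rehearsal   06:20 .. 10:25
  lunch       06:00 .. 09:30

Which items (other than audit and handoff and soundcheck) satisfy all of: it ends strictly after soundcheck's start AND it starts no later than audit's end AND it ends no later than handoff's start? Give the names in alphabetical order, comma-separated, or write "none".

lunch

Conditions: its end is strictly after soundcheck's start (X.end > 07:35) AND its start is no later than audit's end (X.start <= 14:30) AND its end is no later than handoff's start (X.end <= 10:00).
build: end 15:10 > 07:35? ✓; start 08:50 <= 14:30? ✓; end 15:10 <= 10:00? ✗ → no.
compaction: end 11:45 > 07:35? ✓; start 10:35 <= 14:30? ✓; end 11:45 <= 10:00? ✗ → no.
lunch: end 09:30 > 07:35? ✓; start 06:00 <= 14:30? ✓; end 09:30 <= 10:00? ✓ → yes.
rehearsal: end 10:25 > 07:35? ✓; start 06:20 <= 14:30? ✓; end 10:25 <= 10:00? ✗ → no.
snapshot: end 14:55 > 07:35? ✓; start 11:45 <= 14:30? ✓; end 14:55 <= 10:00? ✗ → no.
Result: lunch.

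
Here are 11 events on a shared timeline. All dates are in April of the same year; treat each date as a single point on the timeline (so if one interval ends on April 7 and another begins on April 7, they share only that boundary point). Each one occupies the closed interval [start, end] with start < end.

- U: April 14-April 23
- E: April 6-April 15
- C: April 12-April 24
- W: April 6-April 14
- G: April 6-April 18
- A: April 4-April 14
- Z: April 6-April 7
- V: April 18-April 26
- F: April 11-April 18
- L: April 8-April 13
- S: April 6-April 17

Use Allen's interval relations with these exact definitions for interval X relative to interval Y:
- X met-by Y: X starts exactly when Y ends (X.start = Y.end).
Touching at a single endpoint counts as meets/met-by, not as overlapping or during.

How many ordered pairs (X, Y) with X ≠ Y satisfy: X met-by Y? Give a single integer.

Checking all 110 ordered pairs for relation 'met-by'; matching pairs in alphabetical order:
(U, A): U met-by A ✓
(U, W): U met-by W ✓
(V, F): V met-by F ✓
(V, G): V met-by G ✓
Count: 4.

4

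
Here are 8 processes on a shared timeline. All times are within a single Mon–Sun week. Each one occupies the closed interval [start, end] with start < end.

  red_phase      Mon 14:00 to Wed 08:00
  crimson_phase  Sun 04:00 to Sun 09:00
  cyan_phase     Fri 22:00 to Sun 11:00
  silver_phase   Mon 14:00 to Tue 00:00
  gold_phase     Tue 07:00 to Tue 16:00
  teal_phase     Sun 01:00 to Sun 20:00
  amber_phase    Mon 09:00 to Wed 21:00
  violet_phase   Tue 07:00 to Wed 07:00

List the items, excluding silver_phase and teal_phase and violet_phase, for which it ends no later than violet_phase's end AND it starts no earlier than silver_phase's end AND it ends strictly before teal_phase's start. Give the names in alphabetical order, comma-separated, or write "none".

gold_phase

Conditions: its end is no later than violet_phase's end (X.end <= Wed 07:00) AND its start is no earlier than silver_phase's end (X.start >= Tue 00:00) AND its end is strictly before teal_phase's start (X.end < Sun 01:00).
amber_phase: end Wed 21:00 <= Wed 07:00? ✗; start Mon 09:00 >= Tue 00:00? ✗; end Wed 21:00 < Sun 01:00? ✓ → no.
crimson_phase: end Sun 09:00 <= Wed 07:00? ✗; start Sun 04:00 >= Tue 00:00? ✓; end Sun 09:00 < Sun 01:00? ✗ → no.
cyan_phase: end Sun 11:00 <= Wed 07:00? ✗; start Fri 22:00 >= Tue 00:00? ✓; end Sun 11:00 < Sun 01:00? ✗ → no.
gold_phase: end Tue 16:00 <= Wed 07:00? ✓; start Tue 07:00 >= Tue 00:00? ✓; end Tue 16:00 < Sun 01:00? ✓ → yes.
red_phase: end Wed 08:00 <= Wed 07:00? ✗; start Mon 14:00 >= Tue 00:00? ✗; end Wed 08:00 < Sun 01:00? ✓ → no.
Result: gold_phase.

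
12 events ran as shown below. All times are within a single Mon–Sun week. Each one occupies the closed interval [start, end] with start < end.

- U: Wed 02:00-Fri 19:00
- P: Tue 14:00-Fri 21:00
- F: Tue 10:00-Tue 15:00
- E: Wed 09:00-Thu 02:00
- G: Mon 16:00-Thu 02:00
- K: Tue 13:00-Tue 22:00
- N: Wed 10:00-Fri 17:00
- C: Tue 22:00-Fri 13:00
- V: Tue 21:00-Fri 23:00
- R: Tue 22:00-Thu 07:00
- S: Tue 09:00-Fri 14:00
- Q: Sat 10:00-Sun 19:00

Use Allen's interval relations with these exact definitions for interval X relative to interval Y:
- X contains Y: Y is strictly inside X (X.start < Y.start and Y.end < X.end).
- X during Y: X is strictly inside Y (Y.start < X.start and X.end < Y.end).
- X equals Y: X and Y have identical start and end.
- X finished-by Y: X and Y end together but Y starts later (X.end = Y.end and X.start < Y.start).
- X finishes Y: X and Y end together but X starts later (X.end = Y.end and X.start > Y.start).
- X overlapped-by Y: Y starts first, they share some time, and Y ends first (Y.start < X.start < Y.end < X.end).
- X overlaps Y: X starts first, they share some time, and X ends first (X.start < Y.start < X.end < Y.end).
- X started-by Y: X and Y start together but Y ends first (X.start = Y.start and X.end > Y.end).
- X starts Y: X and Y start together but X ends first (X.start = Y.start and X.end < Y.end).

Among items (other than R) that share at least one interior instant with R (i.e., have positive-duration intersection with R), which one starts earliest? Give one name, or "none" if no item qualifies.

Target R = [Tue 22:00, Thu 07:00].
C [Tue 22:00, Fri 13:00] → started-by → candidate.
E [Wed 09:00, Thu 02:00] → during → candidate.
F [Tue 10:00, Tue 15:00] → before → excluded.
G [Mon 16:00, Thu 02:00] → overlaps → candidate.
K [Tue 13:00, Tue 22:00] → meets → excluded.
N [Wed 10:00, Fri 17:00] → overlapped-by → candidate.
P [Tue 14:00, Fri 21:00] → contains → candidate.
Q [Sat 10:00, Sun 19:00] → after → excluded.
S [Tue 09:00, Fri 14:00] → contains → candidate.
U [Wed 02:00, Fri 19:00] → overlapped-by → candidate.
V [Tue 21:00, Fri 23:00] → contains → candidate.
Among candidates, earliest start is Mon 16:00 → G.

G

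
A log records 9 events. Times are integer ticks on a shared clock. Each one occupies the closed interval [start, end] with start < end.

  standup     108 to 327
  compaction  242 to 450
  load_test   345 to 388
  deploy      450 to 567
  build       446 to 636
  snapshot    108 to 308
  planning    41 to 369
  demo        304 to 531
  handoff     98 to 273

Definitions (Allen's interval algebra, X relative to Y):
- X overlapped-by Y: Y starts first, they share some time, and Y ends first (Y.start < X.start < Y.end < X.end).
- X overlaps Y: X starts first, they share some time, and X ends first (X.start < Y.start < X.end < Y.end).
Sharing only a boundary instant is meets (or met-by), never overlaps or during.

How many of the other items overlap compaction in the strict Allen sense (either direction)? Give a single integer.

Target compaction = [242, 450].
build [446, 636] → overlapped-by → counts.
demo [304, 531] → overlapped-by → counts.
deploy [450, 567] → met-by → no.
handoff [98, 273] → overlaps → counts.
load_test [345, 388] → during → no.
planning [41, 369] → overlaps → counts.
snapshot [108, 308] → overlaps → counts.
standup [108, 327] → overlaps → counts.
Total: 6.

6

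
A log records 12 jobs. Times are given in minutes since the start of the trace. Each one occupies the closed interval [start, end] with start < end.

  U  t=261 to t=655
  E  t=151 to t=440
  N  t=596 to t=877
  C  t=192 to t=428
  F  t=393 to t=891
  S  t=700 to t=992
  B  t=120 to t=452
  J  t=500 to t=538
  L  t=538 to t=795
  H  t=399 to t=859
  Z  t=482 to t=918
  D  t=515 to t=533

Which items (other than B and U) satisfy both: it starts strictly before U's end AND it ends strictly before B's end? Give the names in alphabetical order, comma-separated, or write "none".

C, E

Conditions: its start is strictly before U's end (X.start < t=655) AND its end is strictly before B's end (X.end < t=452).
C: start t=192 < t=655? ✓; end t=428 < t=452? ✓ → yes.
D: start t=515 < t=655? ✓; end t=533 < t=452? ✗ → no.
E: start t=151 < t=655? ✓; end t=440 < t=452? ✓ → yes.
F: start t=393 < t=655? ✓; end t=891 < t=452? ✗ → no.
H: start t=399 < t=655? ✓; end t=859 < t=452? ✗ → no.
J: start t=500 < t=655? ✓; end t=538 < t=452? ✗ → no.
L: start t=538 < t=655? ✓; end t=795 < t=452? ✗ → no.
N: start t=596 < t=655? ✓; end t=877 < t=452? ✗ → no.
S: start t=700 < t=655? ✗; end t=992 < t=452? ✗ → no.
Z: start t=482 < t=655? ✓; end t=918 < t=452? ✗ → no.
Result: C, E.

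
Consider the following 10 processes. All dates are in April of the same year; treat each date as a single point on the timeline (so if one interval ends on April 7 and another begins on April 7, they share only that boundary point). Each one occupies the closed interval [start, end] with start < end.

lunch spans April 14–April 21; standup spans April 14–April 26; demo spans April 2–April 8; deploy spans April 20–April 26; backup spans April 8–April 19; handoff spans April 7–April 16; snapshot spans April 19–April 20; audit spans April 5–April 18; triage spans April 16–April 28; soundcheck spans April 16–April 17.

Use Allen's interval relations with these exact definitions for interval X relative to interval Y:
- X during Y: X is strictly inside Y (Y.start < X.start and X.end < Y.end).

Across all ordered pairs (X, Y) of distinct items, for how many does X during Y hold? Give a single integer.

Checking all 90 ordered pairs for relation 'during'; matching pairs in alphabetical order:
(deploy, triage): deploy during triage ✓
(handoff, audit): handoff during audit ✓
(snapshot, lunch): snapshot during lunch ✓
(snapshot, standup): snapshot during standup ✓
(snapshot, triage): snapshot during triage ✓
(soundcheck, audit): soundcheck during audit ✓
(soundcheck, backup): soundcheck during backup ✓
(soundcheck, lunch): soundcheck during lunch ✓
(soundcheck, standup): soundcheck during standup ✓
Count: 9.

9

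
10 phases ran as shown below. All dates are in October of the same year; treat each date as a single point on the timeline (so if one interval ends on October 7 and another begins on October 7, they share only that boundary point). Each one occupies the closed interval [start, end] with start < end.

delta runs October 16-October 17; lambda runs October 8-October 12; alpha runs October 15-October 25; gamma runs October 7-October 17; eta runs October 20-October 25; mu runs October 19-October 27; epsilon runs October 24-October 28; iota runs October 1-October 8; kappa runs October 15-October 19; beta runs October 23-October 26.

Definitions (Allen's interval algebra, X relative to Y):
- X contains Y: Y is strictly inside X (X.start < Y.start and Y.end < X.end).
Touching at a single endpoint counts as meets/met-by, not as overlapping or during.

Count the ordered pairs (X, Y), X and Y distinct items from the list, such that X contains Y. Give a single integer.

Checking all 90 ordered pairs for relation 'contains'; matching pairs in alphabetical order:
(alpha, delta): alpha contains delta ✓
(gamma, lambda): gamma contains lambda ✓
(kappa, delta): kappa contains delta ✓
(mu, beta): mu contains beta ✓
(mu, eta): mu contains eta ✓
Count: 5.

5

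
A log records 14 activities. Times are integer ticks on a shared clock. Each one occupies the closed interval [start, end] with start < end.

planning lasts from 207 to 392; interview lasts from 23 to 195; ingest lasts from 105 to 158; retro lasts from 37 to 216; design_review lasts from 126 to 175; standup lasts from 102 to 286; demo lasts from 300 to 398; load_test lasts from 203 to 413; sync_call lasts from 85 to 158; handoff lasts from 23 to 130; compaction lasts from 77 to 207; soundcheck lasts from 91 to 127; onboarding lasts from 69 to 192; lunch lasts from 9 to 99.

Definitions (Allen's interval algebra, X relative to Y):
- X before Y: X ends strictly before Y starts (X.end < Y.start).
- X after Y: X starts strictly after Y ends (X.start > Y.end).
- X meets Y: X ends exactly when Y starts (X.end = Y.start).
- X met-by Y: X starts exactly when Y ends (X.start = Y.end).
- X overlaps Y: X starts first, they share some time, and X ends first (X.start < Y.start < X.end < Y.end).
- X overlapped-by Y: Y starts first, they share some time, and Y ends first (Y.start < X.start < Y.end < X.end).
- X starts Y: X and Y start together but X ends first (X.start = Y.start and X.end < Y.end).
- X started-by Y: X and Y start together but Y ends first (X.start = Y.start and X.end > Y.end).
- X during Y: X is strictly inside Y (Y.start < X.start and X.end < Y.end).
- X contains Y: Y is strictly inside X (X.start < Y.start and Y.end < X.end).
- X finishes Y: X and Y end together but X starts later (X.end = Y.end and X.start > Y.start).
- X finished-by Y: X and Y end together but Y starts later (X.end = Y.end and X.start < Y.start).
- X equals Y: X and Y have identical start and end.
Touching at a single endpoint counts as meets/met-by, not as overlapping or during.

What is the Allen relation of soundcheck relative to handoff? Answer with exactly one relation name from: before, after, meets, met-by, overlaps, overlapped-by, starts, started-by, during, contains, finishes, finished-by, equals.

soundcheck = [91, 127]; handoff = [23, 130].
Compare endpoints: soundcheck.start > handoff.start, soundcheck.start < handoff.end, soundcheck.end > handoff.start, soundcheck.end < handoff.end.
That pattern is 'during'.

during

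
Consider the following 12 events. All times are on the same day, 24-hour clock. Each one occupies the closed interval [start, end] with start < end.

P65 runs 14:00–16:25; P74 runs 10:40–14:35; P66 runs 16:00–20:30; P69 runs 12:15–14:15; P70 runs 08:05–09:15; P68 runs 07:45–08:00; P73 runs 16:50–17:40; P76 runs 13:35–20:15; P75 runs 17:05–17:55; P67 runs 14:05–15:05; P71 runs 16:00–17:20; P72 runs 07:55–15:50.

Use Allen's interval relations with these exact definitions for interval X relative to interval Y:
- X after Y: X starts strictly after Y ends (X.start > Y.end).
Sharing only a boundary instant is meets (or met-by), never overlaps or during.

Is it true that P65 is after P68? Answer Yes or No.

Yes

P65 = [14:00, 16:25], P68 = [07:45, 08:00].
Actual relation of P65 to P68: after.
Asked whether 'after' holds → Yes.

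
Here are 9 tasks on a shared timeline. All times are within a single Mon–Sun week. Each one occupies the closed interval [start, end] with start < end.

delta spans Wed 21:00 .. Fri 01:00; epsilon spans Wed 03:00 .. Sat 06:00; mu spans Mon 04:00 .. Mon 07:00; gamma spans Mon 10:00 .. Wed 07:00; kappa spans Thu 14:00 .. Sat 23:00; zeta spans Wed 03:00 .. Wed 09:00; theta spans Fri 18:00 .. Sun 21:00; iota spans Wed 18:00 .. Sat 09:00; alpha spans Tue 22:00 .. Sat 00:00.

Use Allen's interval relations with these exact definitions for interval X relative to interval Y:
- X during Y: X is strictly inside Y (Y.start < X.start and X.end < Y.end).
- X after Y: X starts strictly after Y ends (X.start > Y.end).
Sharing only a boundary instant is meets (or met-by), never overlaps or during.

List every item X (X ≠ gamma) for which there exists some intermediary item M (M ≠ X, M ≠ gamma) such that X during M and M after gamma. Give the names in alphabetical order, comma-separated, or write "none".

Target gamma = [Mon 10:00, Wed 07:00].
Intermediaries M with M after gamma: delta, iota, kappa, theta.
Via delta — items with X during delta: none.
Via iota — items with X during iota: delta.
Via kappa — items with X during kappa: none.
Via theta — items with X during theta: none.
Union: delta.

delta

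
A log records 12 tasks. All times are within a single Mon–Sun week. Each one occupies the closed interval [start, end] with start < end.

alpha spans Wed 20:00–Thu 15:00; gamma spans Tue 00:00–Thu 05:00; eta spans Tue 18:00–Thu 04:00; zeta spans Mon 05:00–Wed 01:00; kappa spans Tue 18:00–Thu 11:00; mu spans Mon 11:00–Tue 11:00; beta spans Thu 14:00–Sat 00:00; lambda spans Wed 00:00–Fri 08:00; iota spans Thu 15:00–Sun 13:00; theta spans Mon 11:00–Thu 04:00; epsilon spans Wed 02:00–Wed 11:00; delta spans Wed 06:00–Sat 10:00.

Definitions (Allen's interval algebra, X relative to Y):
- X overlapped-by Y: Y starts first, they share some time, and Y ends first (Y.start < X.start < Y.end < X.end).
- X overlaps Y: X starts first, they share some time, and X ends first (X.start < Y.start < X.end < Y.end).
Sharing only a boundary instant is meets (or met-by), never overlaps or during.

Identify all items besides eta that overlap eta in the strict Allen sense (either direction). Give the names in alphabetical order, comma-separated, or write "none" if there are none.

alpha, delta, lambda, zeta

Target eta = [Tue 18:00, Thu 04:00].
alpha [Wed 20:00, Thu 15:00] → overlapped-by → yes.
beta [Thu 14:00, Sat 00:00] → after → no.
delta [Wed 06:00, Sat 10:00] → overlapped-by → yes.
epsilon [Wed 02:00, Wed 11:00] → during → no.
gamma [Tue 00:00, Thu 05:00] → contains → no.
iota [Thu 15:00, Sun 13:00] → after → no.
kappa [Tue 18:00, Thu 11:00] → started-by → no.
lambda [Wed 00:00, Fri 08:00] → overlapped-by → yes.
mu [Mon 11:00, Tue 11:00] → before → no.
theta [Mon 11:00, Thu 04:00] → finished-by → no.
zeta [Mon 05:00, Wed 01:00] → overlaps → yes.
Result: alpha, delta, lambda, zeta.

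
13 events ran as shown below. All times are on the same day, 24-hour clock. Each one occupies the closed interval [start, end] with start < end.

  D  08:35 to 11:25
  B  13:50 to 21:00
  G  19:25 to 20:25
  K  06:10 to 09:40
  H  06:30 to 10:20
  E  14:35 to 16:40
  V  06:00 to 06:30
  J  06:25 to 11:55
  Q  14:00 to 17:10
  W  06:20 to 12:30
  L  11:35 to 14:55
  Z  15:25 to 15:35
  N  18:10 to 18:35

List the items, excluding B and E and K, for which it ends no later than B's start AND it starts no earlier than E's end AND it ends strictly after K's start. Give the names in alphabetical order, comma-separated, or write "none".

none

Conditions: its end is no later than B's start (X.end <= 13:50) AND its start is no earlier than E's end (X.start >= 16:40) AND its end is strictly after K's start (X.end > 06:10).
D: end 11:25 <= 13:50? ✓; start 08:35 >= 16:40? ✗; end 11:25 > 06:10? ✓ → no.
G: end 20:25 <= 13:50? ✗; start 19:25 >= 16:40? ✓; end 20:25 > 06:10? ✓ → no.
H: end 10:20 <= 13:50? ✓; start 06:30 >= 16:40? ✗; end 10:20 > 06:10? ✓ → no.
J: end 11:55 <= 13:50? ✓; start 06:25 >= 16:40? ✗; end 11:55 > 06:10? ✓ → no.
L: end 14:55 <= 13:50? ✗; start 11:35 >= 16:40? ✗; end 14:55 > 06:10? ✓ → no.
N: end 18:35 <= 13:50? ✗; start 18:10 >= 16:40? ✓; end 18:35 > 06:10? ✓ → no.
Q: end 17:10 <= 13:50? ✗; start 14:00 >= 16:40? ✗; end 17:10 > 06:10? ✓ → no.
V: end 06:30 <= 13:50? ✓; start 06:00 >= 16:40? ✗; end 06:30 > 06:10? ✓ → no.
W: end 12:30 <= 13:50? ✓; start 06:20 >= 16:40? ✗; end 12:30 > 06:10? ✓ → no.
Z: end 15:35 <= 13:50? ✗; start 15:25 >= 16:40? ✗; end 15:35 > 06:10? ✓ → no.
Result: none.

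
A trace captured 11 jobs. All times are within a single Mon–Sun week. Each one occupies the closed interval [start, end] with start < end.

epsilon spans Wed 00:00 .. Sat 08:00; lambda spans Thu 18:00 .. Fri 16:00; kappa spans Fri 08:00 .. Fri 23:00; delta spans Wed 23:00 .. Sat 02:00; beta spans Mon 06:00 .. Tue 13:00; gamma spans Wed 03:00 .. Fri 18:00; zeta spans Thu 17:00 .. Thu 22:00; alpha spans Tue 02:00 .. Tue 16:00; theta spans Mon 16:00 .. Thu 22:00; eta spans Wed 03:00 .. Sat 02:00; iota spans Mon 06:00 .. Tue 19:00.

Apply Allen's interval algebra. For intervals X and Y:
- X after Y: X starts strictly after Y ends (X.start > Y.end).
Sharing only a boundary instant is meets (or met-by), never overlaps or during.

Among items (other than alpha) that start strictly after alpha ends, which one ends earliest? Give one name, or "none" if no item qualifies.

zeta

Target alpha = [Tue 02:00, Tue 16:00].
beta [Mon 06:00, Tue 13:00] → overlaps → excluded.
delta [Wed 23:00, Sat 02:00] → after → candidate.
epsilon [Wed 00:00, Sat 08:00] → after → candidate.
eta [Wed 03:00, Sat 02:00] → after → candidate.
gamma [Wed 03:00, Fri 18:00] → after → candidate.
iota [Mon 06:00, Tue 19:00] → contains → excluded.
kappa [Fri 08:00, Fri 23:00] → after → candidate.
lambda [Thu 18:00, Fri 16:00] → after → candidate.
theta [Mon 16:00, Thu 22:00] → contains → excluded.
zeta [Thu 17:00, Thu 22:00] → after → candidate.
Among candidates, earliest end is Thu 22:00 → zeta.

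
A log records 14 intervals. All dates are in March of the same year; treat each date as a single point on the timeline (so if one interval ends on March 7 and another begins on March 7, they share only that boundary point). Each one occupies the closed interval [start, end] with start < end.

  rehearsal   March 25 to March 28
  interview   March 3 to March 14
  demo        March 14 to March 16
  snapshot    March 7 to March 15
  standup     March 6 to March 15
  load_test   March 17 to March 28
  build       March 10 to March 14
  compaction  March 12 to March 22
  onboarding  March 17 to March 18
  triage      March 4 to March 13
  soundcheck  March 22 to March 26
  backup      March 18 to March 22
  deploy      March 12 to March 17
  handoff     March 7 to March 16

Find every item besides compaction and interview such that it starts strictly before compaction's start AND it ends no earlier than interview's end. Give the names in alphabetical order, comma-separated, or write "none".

Conditions: its start is strictly before compaction's start (X.start < March 12) AND its end is no earlier than interview's end (X.end >= March 14).
backup: start March 18 < March 12? ✗; end March 22 >= March 14? ✓ → no.
build: start March 10 < March 12? ✓; end March 14 >= March 14? ✓ → yes.
demo: start March 14 < March 12? ✗; end March 16 >= March 14? ✓ → no.
deploy: start March 12 < March 12? ✗; end March 17 >= March 14? ✓ → no.
handoff: start March 7 < March 12? ✓; end March 16 >= March 14? ✓ → yes.
load_test: start March 17 < March 12? ✗; end March 28 >= March 14? ✓ → no.
onboarding: start March 17 < March 12? ✗; end March 18 >= March 14? ✓ → no.
rehearsal: start March 25 < March 12? ✗; end March 28 >= March 14? ✓ → no.
snapshot: start March 7 < March 12? ✓; end March 15 >= March 14? ✓ → yes.
soundcheck: start March 22 < March 12? ✗; end March 26 >= March 14? ✓ → no.
standup: start March 6 < March 12? ✓; end March 15 >= March 14? ✓ → yes.
triage: start March 4 < March 12? ✓; end March 13 >= March 14? ✗ → no.
Result: build, handoff, snapshot, standup.

build, handoff, snapshot, standup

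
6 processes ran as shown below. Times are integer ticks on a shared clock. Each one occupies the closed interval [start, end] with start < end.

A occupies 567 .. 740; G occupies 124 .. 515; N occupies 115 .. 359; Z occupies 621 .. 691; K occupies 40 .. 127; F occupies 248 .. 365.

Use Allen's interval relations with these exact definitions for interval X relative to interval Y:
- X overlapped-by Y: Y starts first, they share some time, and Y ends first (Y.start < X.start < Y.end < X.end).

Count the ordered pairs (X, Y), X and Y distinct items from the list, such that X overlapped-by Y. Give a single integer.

Checking all 30 ordered pairs for relation 'overlapped-by'; matching pairs in alphabetical order:
(F, N): F overlapped-by N ✓
(G, K): G overlapped-by K ✓
(G, N): G overlapped-by N ✓
(N, K): N overlapped-by K ✓
Count: 4.

4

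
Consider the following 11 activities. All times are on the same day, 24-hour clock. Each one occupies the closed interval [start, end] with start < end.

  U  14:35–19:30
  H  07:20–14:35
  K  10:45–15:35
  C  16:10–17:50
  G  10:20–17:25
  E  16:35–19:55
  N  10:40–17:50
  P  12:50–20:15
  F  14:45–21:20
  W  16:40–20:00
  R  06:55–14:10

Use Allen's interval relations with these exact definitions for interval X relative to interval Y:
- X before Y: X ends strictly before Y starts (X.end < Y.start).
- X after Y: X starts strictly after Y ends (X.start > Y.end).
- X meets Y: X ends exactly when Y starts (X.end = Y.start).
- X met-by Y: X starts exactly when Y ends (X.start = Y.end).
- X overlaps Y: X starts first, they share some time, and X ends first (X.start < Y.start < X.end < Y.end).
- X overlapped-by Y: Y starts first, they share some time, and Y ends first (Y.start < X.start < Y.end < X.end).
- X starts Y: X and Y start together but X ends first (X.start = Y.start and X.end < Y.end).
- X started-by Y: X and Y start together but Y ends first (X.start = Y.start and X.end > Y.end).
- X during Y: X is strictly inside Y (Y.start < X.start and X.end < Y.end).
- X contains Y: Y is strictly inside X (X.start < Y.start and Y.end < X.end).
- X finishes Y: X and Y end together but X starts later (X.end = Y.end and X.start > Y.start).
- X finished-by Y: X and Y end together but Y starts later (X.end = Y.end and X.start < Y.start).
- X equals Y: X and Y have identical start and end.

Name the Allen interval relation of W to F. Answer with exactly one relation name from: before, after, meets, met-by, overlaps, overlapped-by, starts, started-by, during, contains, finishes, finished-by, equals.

during

W = [16:40, 20:00]; F = [14:45, 21:20].
Compare endpoints: W.start > F.start, W.start < F.end, W.end > F.start, W.end < F.end.
That pattern is 'during'.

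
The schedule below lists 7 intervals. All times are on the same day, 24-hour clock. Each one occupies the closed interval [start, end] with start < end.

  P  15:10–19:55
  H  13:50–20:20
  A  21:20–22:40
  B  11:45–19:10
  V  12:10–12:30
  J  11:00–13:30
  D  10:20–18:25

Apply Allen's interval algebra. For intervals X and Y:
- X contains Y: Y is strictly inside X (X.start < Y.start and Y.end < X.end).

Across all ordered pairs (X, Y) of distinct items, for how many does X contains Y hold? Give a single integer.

5

Checking all 42 ordered pairs for relation 'contains'; matching pairs in alphabetical order:
(B, V): B contains V ✓
(D, J): D contains J ✓
(D, V): D contains V ✓
(H, P): H contains P ✓
(J, V): J contains V ✓
Count: 5.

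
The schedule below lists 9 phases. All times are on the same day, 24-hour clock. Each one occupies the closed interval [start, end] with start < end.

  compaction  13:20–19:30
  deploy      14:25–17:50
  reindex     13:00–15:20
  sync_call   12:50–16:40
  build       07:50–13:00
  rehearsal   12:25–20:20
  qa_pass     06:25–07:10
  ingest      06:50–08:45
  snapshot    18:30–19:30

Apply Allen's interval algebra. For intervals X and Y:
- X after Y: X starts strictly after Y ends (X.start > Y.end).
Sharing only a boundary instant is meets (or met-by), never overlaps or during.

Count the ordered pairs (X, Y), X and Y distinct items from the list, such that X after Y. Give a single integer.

19

Checking all 72 ordered pairs for relation 'after'; matching pairs in alphabetical order:
(build, qa_pass): build after qa_pass ✓
(compaction, build): compaction after build ✓
(compaction, ingest): compaction after ingest ✓
(compaction, qa_pass): compaction after qa_pass ✓
(deploy, build): deploy after build ✓
(deploy, ingest): deploy after ingest ✓
(deploy, qa_pass): deploy after qa_pass ✓
(rehearsal, ingest): rehearsal after ingest ✓
(rehearsal, qa_pass): rehearsal after qa_pass ✓
(reindex, ingest): reindex after ingest ✓
(reindex, qa_pass): reindex after qa_pass ✓
(snapshot, build): snapshot after build ✓
(snapshot, deploy): snapshot after deploy ✓
(snapshot, ingest): snapshot after ingest ✓
(snapshot, qa_pass): snapshot after qa_pass ✓
(snapshot, reindex): snapshot after reindex ✓
(snapshot, sync_call): snapshot after sync_call ✓
(sync_call, ingest): sync_call after ingest ✓
(sync_call, qa_pass): sync_call after qa_pass ✓
Count: 19.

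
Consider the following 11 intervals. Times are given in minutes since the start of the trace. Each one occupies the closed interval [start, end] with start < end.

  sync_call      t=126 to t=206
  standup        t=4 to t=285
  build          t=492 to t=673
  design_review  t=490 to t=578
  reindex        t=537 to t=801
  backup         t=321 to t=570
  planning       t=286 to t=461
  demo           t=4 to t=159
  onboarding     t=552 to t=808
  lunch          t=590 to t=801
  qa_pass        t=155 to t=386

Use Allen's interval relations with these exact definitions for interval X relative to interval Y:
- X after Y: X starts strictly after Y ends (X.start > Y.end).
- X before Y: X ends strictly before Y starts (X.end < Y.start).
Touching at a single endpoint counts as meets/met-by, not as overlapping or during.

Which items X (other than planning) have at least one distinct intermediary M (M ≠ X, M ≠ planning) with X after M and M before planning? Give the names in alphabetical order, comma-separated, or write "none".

backup, build, design_review, lunch, onboarding, reindex

Target planning = [t=286, t=461].
Intermediaries M with M before planning: demo, standup, sync_call.
Via demo — items with X after demo: backup, build, design_review, lunch, onboarding, reindex.
Via standup — items with X after standup: backup, build, design_review, lunch, onboarding, reindex.
Via sync_call — items with X after sync_call: backup, build, design_review, lunch, onboarding, reindex.
Union: backup, build, design_review, lunch, onboarding, reindex.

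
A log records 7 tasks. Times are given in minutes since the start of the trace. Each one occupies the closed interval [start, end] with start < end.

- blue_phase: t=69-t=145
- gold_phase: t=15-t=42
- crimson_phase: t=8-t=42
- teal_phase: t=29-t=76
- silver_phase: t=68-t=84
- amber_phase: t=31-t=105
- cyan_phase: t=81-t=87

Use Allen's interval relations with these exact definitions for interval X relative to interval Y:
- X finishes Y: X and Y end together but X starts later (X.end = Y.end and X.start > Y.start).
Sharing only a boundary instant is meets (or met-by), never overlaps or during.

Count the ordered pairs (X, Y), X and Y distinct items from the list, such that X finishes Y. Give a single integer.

1

Checking all 42 ordered pairs for relation 'finishes'; matching pairs in alphabetical order:
(gold_phase, crimson_phase): gold_phase finishes crimson_phase ✓
Count: 1.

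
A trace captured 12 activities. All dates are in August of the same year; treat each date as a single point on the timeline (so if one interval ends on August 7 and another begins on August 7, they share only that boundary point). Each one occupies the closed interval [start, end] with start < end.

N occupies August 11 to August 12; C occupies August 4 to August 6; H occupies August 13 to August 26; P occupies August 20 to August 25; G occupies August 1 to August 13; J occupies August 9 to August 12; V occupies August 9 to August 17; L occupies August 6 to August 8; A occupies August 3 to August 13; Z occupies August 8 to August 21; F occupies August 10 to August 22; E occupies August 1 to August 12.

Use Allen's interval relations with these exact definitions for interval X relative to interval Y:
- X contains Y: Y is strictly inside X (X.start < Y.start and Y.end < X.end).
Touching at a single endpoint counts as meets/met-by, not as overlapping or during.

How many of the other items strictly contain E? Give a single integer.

0

Target E = [August 1, August 12].
A [August 3, August 13] → overlapped-by → no.
C [August 4, August 6] → during → no.
F [August 10, August 22] → overlapped-by → no.
G [August 1, August 13] → started-by → no.
H [August 13, August 26] → after → no.
J [August 9, August 12] → finishes → no.
L [August 6, August 8] → during → no.
N [August 11, August 12] → finishes → no.
P [August 20, August 25] → after → no.
V [August 9, August 17] → overlapped-by → no.
Z [August 8, August 21] → overlapped-by → no.
Total: 0.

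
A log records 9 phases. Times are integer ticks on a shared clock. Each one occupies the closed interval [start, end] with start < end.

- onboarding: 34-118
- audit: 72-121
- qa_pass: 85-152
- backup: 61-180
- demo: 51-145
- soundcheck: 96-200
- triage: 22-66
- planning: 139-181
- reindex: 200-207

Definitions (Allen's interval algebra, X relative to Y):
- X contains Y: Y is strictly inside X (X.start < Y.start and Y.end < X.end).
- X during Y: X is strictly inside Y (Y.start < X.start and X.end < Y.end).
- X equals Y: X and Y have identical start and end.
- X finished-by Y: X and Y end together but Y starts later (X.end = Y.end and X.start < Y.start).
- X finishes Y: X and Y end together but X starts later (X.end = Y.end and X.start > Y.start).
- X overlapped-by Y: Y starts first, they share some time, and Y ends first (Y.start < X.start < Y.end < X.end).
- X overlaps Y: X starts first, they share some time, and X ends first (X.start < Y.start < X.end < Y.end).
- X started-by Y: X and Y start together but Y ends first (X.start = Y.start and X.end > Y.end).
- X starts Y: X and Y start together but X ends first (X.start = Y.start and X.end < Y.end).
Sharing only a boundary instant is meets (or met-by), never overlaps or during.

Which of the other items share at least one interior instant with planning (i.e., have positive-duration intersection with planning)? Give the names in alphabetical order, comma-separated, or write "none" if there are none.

backup, demo, qa_pass, soundcheck

Target planning = [139, 181].
audit [72, 121] → before → no.
backup [61, 180] → overlaps → yes.
demo [51, 145] → overlaps → yes.
onboarding [34, 118] → before → no.
qa_pass [85, 152] → overlaps → yes.
reindex [200, 207] → after → no.
soundcheck [96, 200] → contains → yes.
triage [22, 66] → before → no.
Result: backup, demo, qa_pass, soundcheck.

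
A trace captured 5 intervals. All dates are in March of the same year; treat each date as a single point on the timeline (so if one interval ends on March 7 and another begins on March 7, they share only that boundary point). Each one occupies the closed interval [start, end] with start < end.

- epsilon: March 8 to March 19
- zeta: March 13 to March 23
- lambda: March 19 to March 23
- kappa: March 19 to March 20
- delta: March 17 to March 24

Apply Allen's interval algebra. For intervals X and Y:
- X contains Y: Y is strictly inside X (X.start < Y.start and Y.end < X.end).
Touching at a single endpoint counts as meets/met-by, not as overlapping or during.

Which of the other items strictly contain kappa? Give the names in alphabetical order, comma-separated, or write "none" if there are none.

Target kappa = [March 19, March 20].
delta [March 17, March 24] → contains → yes.
epsilon [March 8, March 19] → meets → no.
lambda [March 19, March 23] → started-by → no.
zeta [March 13, March 23] → contains → yes.
Result: delta, zeta.

delta, zeta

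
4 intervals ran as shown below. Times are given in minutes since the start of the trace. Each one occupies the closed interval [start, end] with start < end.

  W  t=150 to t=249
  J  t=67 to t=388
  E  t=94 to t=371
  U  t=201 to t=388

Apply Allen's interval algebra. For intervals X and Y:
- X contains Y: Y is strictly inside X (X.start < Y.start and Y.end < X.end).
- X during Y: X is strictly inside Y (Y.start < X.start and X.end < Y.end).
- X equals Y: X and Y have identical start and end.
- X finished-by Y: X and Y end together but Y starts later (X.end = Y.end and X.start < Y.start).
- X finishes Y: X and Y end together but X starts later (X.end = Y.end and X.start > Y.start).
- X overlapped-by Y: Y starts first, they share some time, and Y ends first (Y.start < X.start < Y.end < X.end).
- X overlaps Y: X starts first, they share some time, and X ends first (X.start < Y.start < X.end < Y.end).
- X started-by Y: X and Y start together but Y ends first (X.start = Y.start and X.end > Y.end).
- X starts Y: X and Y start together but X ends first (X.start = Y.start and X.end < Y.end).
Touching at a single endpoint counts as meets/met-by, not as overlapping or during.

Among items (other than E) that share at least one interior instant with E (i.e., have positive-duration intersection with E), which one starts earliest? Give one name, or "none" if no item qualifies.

Target E = [t=94, t=371].
J [t=67, t=388] → contains → candidate.
U [t=201, t=388] → overlapped-by → candidate.
W [t=150, t=249] → during → candidate.
Among candidates, earliest start is t=67 → J.

J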